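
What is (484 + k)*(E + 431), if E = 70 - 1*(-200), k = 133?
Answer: 432517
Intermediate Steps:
E = 270 (E = 70 + 200 = 270)
(484 + k)*(E + 431) = (484 + 133)*(270 + 431) = 617*701 = 432517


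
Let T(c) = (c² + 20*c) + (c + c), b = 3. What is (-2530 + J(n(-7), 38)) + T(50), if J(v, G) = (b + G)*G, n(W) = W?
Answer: 2628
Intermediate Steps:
T(c) = c² + 22*c (T(c) = (c² + 20*c) + 2*c = c² + 22*c)
J(v, G) = G*(3 + G) (J(v, G) = (3 + G)*G = G*(3 + G))
(-2530 + J(n(-7), 38)) + T(50) = (-2530 + 38*(3 + 38)) + 50*(22 + 50) = (-2530 + 38*41) + 50*72 = (-2530 + 1558) + 3600 = -972 + 3600 = 2628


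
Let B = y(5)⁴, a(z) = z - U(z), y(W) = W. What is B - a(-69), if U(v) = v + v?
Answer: 556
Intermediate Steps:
U(v) = 2*v
a(z) = -z (a(z) = z - 2*z = -z)
B = 625 (B = 5⁴ = 625)
B - a(-69) = 625 - (-1)*(-69) = 625 - 1*69 = 625 - 69 = 556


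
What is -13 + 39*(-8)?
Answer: -325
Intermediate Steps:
-13 + 39*(-8) = -13 - 312 = -325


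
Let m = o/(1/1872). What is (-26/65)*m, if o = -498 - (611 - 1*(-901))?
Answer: 1505088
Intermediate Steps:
o = -2010 (o = -498 - (611 + 901) = -498 - 1*1512 = -498 - 1512 = -2010)
m = -3762720 (m = -2010/(1/1872) = -2010/1/1872 = -2010*1872 = -3762720)
(-26/65)*m = -26/65*(-3762720) = -26*1/65*(-3762720) = -⅖*(-3762720) = 1505088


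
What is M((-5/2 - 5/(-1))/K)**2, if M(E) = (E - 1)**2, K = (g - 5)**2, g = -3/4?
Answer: 57178852641/78310985281 ≈ 0.73015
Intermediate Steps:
g = -3/4 (g = -3*1/4 = -3/4 ≈ -0.75000)
K = 529/16 (K = (-3/4 - 5)**2 = (-23/4)**2 = 529/16 ≈ 33.063)
M(E) = (-1 + E)**2
M((-5/2 - 5/(-1))/K)**2 = ((-1 + (-5/2 - 5/(-1))/(529/16))**2)**2 = ((-1 + (-5*1/2 - 5*(-1))*(16/529))**2)**2 = ((-1 + (-5/2 + 5)*(16/529))**2)**2 = ((-1 + (5/2)*(16/529))**2)**2 = ((-1 + 40/529)**2)**2 = ((-489/529)**2)**2 = (239121/279841)**2 = 57178852641/78310985281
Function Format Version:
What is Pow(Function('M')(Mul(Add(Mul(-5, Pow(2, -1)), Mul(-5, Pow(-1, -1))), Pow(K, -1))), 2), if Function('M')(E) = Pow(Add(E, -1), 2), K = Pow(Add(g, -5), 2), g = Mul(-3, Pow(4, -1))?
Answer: Rational(57178852641, 78310985281) ≈ 0.73015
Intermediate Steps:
g = Rational(-3, 4) (g = Mul(-3, Rational(1, 4)) = Rational(-3, 4) ≈ -0.75000)
K = Rational(529, 16) (K = Pow(Add(Rational(-3, 4), -5), 2) = Pow(Rational(-23, 4), 2) = Rational(529, 16) ≈ 33.063)
Function('M')(E) = Pow(Add(-1, E), 2)
Pow(Function('M')(Mul(Add(Mul(-5, Pow(2, -1)), Mul(-5, Pow(-1, -1))), Pow(K, -1))), 2) = Pow(Pow(Add(-1, Mul(Add(Mul(-5, Pow(2, -1)), Mul(-5, Pow(-1, -1))), Pow(Rational(529, 16), -1))), 2), 2) = Pow(Pow(Add(-1, Mul(Add(Mul(-5, Rational(1, 2)), Mul(-5, -1)), Rational(16, 529))), 2), 2) = Pow(Pow(Add(-1, Mul(Add(Rational(-5, 2), 5), Rational(16, 529))), 2), 2) = Pow(Pow(Add(-1, Mul(Rational(5, 2), Rational(16, 529))), 2), 2) = Pow(Pow(Add(-1, Rational(40, 529)), 2), 2) = Pow(Pow(Rational(-489, 529), 2), 2) = Pow(Rational(239121, 279841), 2) = Rational(57178852641, 78310985281)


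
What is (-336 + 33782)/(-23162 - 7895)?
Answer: -14/13 ≈ -1.0769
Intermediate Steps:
(-336 + 33782)/(-23162 - 7895) = 33446/(-31057) = 33446*(-1/31057) = -14/13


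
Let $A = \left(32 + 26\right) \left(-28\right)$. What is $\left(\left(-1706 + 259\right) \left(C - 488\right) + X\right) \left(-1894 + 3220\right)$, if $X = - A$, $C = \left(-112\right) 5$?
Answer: $2012974080$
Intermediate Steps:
$A = -1624$ ($A = 58 \left(-28\right) = -1624$)
$C = -560$
$X = 1624$ ($X = \left(-1\right) \left(-1624\right) = 1624$)
$\left(\left(-1706 + 259\right) \left(C - 488\right) + X\right) \left(-1894 + 3220\right) = \left(\left(-1706 + 259\right) \left(-560 - 488\right) + 1624\right) \left(-1894 + 3220\right) = \left(\left(-1447\right) \left(-1048\right) + 1624\right) 1326 = \left(1516456 + 1624\right) 1326 = 1518080 \cdot 1326 = 2012974080$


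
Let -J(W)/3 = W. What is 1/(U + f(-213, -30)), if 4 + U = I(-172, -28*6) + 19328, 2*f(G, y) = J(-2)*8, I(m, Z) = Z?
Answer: 1/19180 ≈ 5.2138e-5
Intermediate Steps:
J(W) = -3*W
f(G, y) = 24 (f(G, y) = (-3*(-2)*8)/2 = (6*8)/2 = (½)*48 = 24)
U = 19156 (U = -4 + (-28*6 + 19328) = -4 + (-168 + 19328) = -4 + 19160 = 19156)
1/(U + f(-213, -30)) = 1/(19156 + 24) = 1/19180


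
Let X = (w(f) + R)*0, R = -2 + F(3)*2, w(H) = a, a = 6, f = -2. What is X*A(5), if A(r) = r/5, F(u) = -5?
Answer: 0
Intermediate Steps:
A(r) = r/5 (A(r) = r*(1/5) = r/5)
w(H) = 6
R = -12 (R = -2 - 5*2 = -2 - 10 = -12)
X = 0 (X = (6 - 12)*0 = -6*0 = 0)
X*A(5) = 0*((1/5)*5) = 0*1 = 0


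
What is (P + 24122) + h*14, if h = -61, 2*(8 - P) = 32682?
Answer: 6935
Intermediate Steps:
P = -16333 (P = 8 - 1/2*32682 = 8 - 16341 = -16333)
(P + 24122) + h*14 = (-16333 + 24122) - 61*14 = 7789 - 854 = 6935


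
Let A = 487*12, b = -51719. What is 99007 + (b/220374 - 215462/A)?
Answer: 5310830438957/53661069 ≈ 98970.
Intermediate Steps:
A = 5844
99007 + (b/220374 - 215462/A) = 99007 + (-51719/220374 - 215462/5844) = 99007 + (-51719*1/220374 - 215462*1/5844) = 99007 + (-51719/220374 - 107731/2922) = 99007 - 1991019526/53661069 = 5310830438957/53661069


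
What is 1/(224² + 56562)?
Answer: 1/106738 ≈ 9.3687e-6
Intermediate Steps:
1/(224² + 56562) = 1/(50176 + 56562) = 1/106738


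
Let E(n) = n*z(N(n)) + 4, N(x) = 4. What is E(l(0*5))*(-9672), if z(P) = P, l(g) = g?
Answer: -38688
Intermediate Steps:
E(n) = 4 + 4*n (E(n) = n*4 + 4 = 4*n + 4 = 4 + 4*n)
E(l(0*5))*(-9672) = (4 + 4*(0*5))*(-9672) = (4 + 4*0)*(-9672) = (4 + 0)*(-9672) = 4*(-9672) = -38688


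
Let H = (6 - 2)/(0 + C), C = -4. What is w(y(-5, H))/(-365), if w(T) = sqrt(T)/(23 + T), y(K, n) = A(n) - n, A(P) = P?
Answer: 0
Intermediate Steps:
H = -1 (H = (6 - 2)/(0 - 4) = 4/(-4) = 4*(-1/4) = -1)
y(K, n) = 0 (y(K, n) = n - n = 0)
w(T) = sqrt(T)/(23 + T)
w(y(-5, H))/(-365) = (sqrt(0)/(23 + 0))/(-365) = (0/23)*(-1/365) = (0*(1/23))*(-1/365) = 0*(-1/365) = 0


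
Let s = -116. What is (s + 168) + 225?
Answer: 277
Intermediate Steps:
(s + 168) + 225 = (-116 + 168) + 225 = 52 + 225 = 277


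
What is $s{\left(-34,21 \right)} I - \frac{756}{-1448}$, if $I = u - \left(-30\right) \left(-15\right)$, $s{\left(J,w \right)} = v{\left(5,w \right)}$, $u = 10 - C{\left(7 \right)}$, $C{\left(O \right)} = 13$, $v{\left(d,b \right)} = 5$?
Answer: $- \frac{819741}{362} \approx -2264.5$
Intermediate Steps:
$u = -3$ ($u = 10 - 13 = -3$)
$s{\left(J,w \right)} = 5$
$I = -453$ ($I = -3 - \left(-30\right) \left(-15\right) = -3 - 450 = -453$)
$s{\left(-34,21 \right)} I - \frac{756}{-1448} = 5 \left(-453\right) - \frac{756}{-1448} = -2265 - - \frac{189}{362} = -2265 + \frac{189}{362} = - \frac{819741}{362}$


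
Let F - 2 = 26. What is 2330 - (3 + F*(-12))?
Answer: 2663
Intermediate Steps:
F = 28 (F = 2 + 26 = 28)
2330 - (3 + F*(-12)) = 2330 - (3 + 28*(-12)) = 2330 - (3 - 336) = 2330 - 1*(-333) = 2330 + 333 = 2663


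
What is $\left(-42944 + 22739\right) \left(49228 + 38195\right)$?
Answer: $-1766381715$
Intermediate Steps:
$\left(-42944 + 22739\right) \left(49228 + 38195\right) = \left(-20205\right) 87423 = -1766381715$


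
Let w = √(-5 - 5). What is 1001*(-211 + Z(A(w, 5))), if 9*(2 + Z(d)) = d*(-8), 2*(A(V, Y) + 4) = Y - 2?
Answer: -1898897/9 ≈ -2.1099e+5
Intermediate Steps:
w = I*√10 (w = √(-10) = I*√10 ≈ 3.1623*I)
A(V, Y) = -5 + Y/2 (A(V, Y) = -4 + (Y - 2)/2 = -4 + (-2 + Y)/2 = -4 + (-1 + Y/2) = -5 + Y/2)
Z(d) = -2 - 8*d/9 (Z(d) = -2 + (d*(-8))/9 = -2 + (-8*d)/9 = -2 - 8*d/9)
1001*(-211 + Z(A(w, 5))) = 1001*(-211 + (-2 - 8*(-5 + (½)*5)/9)) = 1001*(-211 + (-2 - 8*(-5 + 5/2)/9)) = 1001*(-211 + (-2 - 8/9*(-5/2))) = 1001*(-211 + (-2 + 20/9)) = 1001*(-211 + 2/9) = 1001*(-1897/9) = -1898897/9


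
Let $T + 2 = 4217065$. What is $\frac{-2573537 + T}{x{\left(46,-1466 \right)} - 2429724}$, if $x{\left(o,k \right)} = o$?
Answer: $- \frac{821763}{1214839} \approx -0.67644$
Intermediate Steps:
$T = 4217063$ ($T = -2 + 4217065 = 4217063$)
$\frac{-2573537 + T}{x{\left(46,-1466 \right)} - 2429724} = \frac{-2573537 + 4217063}{46 - 2429724} = \frac{1643526}{-2429678} = 1643526 \left(- \frac{1}{2429678}\right) = - \frac{821763}{1214839}$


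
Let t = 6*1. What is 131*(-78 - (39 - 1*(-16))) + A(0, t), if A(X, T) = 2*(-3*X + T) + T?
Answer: -17405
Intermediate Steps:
t = 6
A(X, T) = -6*X + 3*T (A(X, T) = 2*(T - 3*X) + T = (-6*X + 2*T) + T = -6*X + 3*T)
131*(-78 - (39 - 1*(-16))) + A(0, t) = 131*(-78 - (39 - 1*(-16))) + (-6*0 + 3*6) = 131*(-78 - (39 + 16)) + (0 + 18) = 131*(-78 - 1*55) + 18 = 131*(-78 - 55) + 18 = 131*(-133) + 18 = -17423 + 18 = -17405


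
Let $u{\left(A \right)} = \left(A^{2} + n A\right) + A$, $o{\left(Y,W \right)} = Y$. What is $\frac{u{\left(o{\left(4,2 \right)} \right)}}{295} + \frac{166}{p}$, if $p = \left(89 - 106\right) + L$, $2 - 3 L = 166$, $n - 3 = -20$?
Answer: $- \frac{31446}{12685} \approx -2.479$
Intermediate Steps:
$n = -17$ ($n = 3 - 20 = -17$)
$L = - \frac{164}{3}$ ($L = \frac{2}{3} - \frac{166}{3} = - \frac{164}{3} \approx -54.667$)
$u{\left(A \right)} = A^{2} - 16 A$ ($u{\left(A \right)} = \left(A^{2} - 17 A\right) + A = A^{2} - 16 A$)
$p = - \frac{215}{3}$ ($p = \left(89 - 106\right) - \frac{164}{3} = -17 - \frac{164}{3} = - \frac{215}{3} \approx -71.667$)
$\frac{u{\left(o{\left(4,2 \right)} \right)}}{295} + \frac{166}{p} = \frac{4 \left(-16 + 4\right)}{295} + \frac{166}{- \frac{215}{3}} = 4 \left(-12\right) \frac{1}{295} + 166 \left(- \frac{3}{215}\right) = \left(-48\right) \frac{1}{295} - \frac{498}{215} = - \frac{48}{295} - \frac{498}{215} = - \frac{31446}{12685}$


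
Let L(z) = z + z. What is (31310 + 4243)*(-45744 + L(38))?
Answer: -1623634404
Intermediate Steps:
L(z) = 2*z
(31310 + 4243)*(-45744 + L(38)) = (31310 + 4243)*(-45744 + 2*38) = 35553*(-45744 + 76) = 35553*(-45668) = -1623634404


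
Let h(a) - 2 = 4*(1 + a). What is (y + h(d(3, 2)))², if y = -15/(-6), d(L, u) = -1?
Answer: 81/4 ≈ 20.250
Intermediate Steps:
h(a) = 6 + 4*a (h(a) = 2 + 4*(1 + a) = 2 + (4 + 4*a) = 6 + 4*a)
y = 5/2 (y = -15*(-⅙) = 5/2 ≈ 2.5000)
(y + h(d(3, 2)))² = (5/2 + (6 + 4*(-1)))² = (5/2 + (6 - 4))² = (5/2 + 2)² = (9/2)² = 81/4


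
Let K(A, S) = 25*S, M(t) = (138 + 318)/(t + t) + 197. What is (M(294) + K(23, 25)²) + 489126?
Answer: 43117490/49 ≈ 8.7995e+5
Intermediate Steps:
M(t) = 197 + 228/t (M(t) = 456/((2*t)) + 197 = 456*(1/(2*t)) + 197 = 228/t + 197 = 197 + 228/t)
(M(294) + K(23, 25)²) + 489126 = ((197 + 228/294) + (25*25)²) + 489126 = ((197 + 228*(1/294)) + 625²) + 489126 = ((197 + 38/49) + 390625) + 489126 = (9691/49 + 390625) + 489126 = 19150316/49 + 489126 = 43117490/49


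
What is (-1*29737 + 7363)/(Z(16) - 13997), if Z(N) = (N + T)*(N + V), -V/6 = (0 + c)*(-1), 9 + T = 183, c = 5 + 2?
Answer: 22374/2977 ≈ 7.5156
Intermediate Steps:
c = 7
T = 174 (T = -9 + 183 = 174)
V = 42 (V = -6*(0 + 7)*(-1) = -42*(-1) = -6*(-7) = 42)
Z(N) = (42 + N)*(174 + N) (Z(N) = (N + 174)*(N + 42) = (174 + N)*(42 + N) = (42 + N)*(174 + N))
(-1*29737 + 7363)/(Z(16) - 13997) = (-1*29737 + 7363)/((7308 + 16² + 216*16) - 13997) = (-29737 + 7363)/((7308 + 256 + 3456) - 13997) = -22374/(11020 - 13997) = -22374/(-2977) = -22374*(-1/2977) = 22374/2977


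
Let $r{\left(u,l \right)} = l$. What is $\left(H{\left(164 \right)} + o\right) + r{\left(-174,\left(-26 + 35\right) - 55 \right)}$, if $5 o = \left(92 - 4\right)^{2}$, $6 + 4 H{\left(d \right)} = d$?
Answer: $\frac{15423}{10} \approx 1542.3$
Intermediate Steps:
$H{\left(d \right)} = - \frac{3}{2} + \frac{d}{4}$
$o = \frac{7744}{5}$ ($o = \frac{\left(92 - 4\right)^{2}}{5} = \frac{88^{2}}{5} = \frac{1}{5} \cdot 7744 = \frac{7744}{5} \approx 1548.8$)
$\left(H{\left(164 \right)} + o\right) + r{\left(-174,\left(-26 + 35\right) - 55 \right)} = \left(\left(- \frac{3}{2} + \frac{1}{4} \cdot 164\right) + \frac{7744}{5}\right) + \left(\left(-26 + 35\right) - 55\right) = \left(\left(- \frac{3}{2} + 41\right) + \frac{7744}{5}\right) + \left(9 - 55\right) = \left(\frac{79}{2} + \frac{7744}{5}\right) - 46 = \frac{15883}{10} - 46 = \frac{15423}{10}$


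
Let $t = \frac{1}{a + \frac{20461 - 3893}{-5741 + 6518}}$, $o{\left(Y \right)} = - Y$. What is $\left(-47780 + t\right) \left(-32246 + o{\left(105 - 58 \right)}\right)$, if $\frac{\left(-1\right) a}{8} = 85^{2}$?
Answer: $\frac{69269674988556941}{44894032} \approx 1.543 \cdot 10^{9}$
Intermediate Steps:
$a = -57800$ ($a = - 8 \cdot 85^{2} = \left(-8\right) 7225 = -57800$)
$t = - \frac{777}{44894032}$ ($t = \frac{1}{-57800 + \frac{20461 - 3893}{-5741 + 6518}} = \frac{1}{-57800 + \frac{16568}{777}} = \frac{1}{- \frac{44894032}{777}} = - \frac{777}{44894032} \approx -1.7307 \cdot 10^{-5}$)
$\left(-47780 + t\right) \left(-32246 + o{\left(105 - 58 \right)}\right) = \left(-47780 - \frac{777}{44894032}\right) \left(-32246 - \left(105 - 58\right)\right) = - \frac{2145036849737 \left(-32246 - 47\right)}{44894032} = \left(- \frac{2145036849737}{44894032}\right) \left(-32293\right) = \frac{69269674988556941}{44894032}$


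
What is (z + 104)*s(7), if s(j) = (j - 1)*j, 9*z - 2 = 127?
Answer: 4970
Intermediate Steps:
z = 43/3 (z = 2/9 + (⅑)*127 = 2/9 + 127/9 = 43/3 ≈ 14.333)
s(j) = j*(-1 + j) (s(j) = (-1 + j)*j = j*(-1 + j))
(z + 104)*s(7) = (43/3 + 104)*(7*(-1 + 7)) = 355*(7*6)/3 = (355/3)*42 = 4970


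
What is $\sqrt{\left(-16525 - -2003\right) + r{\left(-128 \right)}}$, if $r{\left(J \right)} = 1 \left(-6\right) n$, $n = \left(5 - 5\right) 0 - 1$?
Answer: $2 i \sqrt{3629} \approx 120.48 i$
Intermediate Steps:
$n = -1$ ($n = 0 \cdot 0 - 1 = 0 - 1 = -1$)
$r{\left(J \right)} = 6$ ($r{\left(J \right)} = 1 \left(-6\right) \left(-1\right) = \left(-6\right) \left(-1\right) = 6$)
$\sqrt{\left(-16525 - -2003\right) + r{\left(-128 \right)}} = \sqrt{\left(-16525 - -2003\right) + 6} = \sqrt{\left(-16525 + 2003\right) + 6} = \sqrt{-14522 + 6} = \sqrt{-14516} = 2 i \sqrt{3629}$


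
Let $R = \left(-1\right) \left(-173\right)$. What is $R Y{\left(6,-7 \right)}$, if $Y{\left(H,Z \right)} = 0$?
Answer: $0$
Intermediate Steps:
$R = 173$
$R Y{\left(6,-7 \right)} = 173 \cdot 0 = 0$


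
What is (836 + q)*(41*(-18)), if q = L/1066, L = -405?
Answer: -8016939/13 ≈ -6.1669e+5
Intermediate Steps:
q = -405/1066 ≈ -0.37992
(836 + q)*(41*(-18)) = (836 - 405/1066)*(41*(-18)) = (890771/1066)*(-738) = -8016939/13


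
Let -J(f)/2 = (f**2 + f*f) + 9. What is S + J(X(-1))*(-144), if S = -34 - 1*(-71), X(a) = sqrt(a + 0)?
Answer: 2053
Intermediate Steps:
X(a) = sqrt(a)
J(f) = -18 - 4*f**2 (J(f) = -2*((f**2 + f*f) + 9) = -2*((f**2 + f**2) + 9) = -2*(2*f**2 + 9) = -2*(9 + 2*f**2) = -18 - 4*f**2)
S = 37 (S = -34 + 71 = 37)
S + J(X(-1))*(-144) = 37 + (-18 - 4*(sqrt(-1))**2)*(-144) = 37 + (-18 - 4*I**2)*(-144) = 37 + (-18 - 4*(-1))*(-144) = 37 + (-18 + 4)*(-144) = 37 - 14*(-144) = 37 + 2016 = 2053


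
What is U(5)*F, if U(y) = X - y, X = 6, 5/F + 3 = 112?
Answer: 5/109 ≈ 0.045872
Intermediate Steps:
F = 5/109 (F = 5/(-3 + 112) = 5/109 ≈ 0.045872)
U(y) = 6 - y
U(5)*F = (6 - 1*5)*(5/109) = (6 - 5)*(5/109) = 1*(5/109) = 5/109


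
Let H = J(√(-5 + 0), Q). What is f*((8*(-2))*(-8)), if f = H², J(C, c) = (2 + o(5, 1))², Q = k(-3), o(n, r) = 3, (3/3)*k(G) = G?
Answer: 80000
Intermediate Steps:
k(G) = G
Q = -3
J(C, c) = 25 (J(C, c) = (2 + 3)² = 5² = 25)
H = 25
f = 625 (f = 25² = 625)
f*((8*(-2))*(-8)) = 625*((8*(-2))*(-8)) = 625*(-16*(-8)) = 625*128 = 80000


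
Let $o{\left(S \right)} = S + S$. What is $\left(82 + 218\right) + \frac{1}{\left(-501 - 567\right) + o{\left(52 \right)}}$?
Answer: $\frac{289199}{964} \approx 300.0$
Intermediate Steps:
$o{\left(S \right)} = 2 S$
$\left(82 + 218\right) + \frac{1}{\left(-501 - 567\right) + o{\left(52 \right)}} = \left(82 + 218\right) + \frac{1}{\left(-501 - 567\right) + 2 \cdot 52} = 300 + \frac{1}{\left(-501 - 567\right) + 104} = 300 + \frac{1}{-1068 + 104} = 300 + \frac{1}{-964} = 300 - \frac{1}{964} = \frac{289199}{964}$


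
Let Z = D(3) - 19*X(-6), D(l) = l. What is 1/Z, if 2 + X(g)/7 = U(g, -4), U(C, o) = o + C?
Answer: 1/1599 ≈ 0.00062539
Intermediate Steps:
U(C, o) = C + o
X(g) = -42 + 7*g (X(g) = -14 + 7*(g - 4) = -14 + 7*(-4 + g) = -14 + (-28 + 7*g) = -42 + 7*g)
Z = 1599 (Z = 3 - 19*(-42 + 7*(-6)) = 3 - 19*(-42 - 42) = 3 - 19*(-84) = 3 + 1596 = 1599)
1/Z = 1/1599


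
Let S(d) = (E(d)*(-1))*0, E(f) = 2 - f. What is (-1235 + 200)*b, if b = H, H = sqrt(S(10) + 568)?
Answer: -2070*sqrt(142) ≈ -24667.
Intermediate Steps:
S(d) = 0 (S(d) = ((2 - d)*(-1))*0 = (-2 + d)*0 = 0)
H = 2*sqrt(142) (H = sqrt(0 + 568) = sqrt(568) = 2*sqrt(142) ≈ 23.833)
b = 2*sqrt(142) ≈ 23.833
(-1235 + 200)*b = (-1235 + 200)*(2*sqrt(142)) = -2070*sqrt(142)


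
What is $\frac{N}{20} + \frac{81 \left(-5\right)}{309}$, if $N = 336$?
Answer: $\frac{7977}{515} \approx 15.489$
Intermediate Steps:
$\frac{N}{20} + \frac{81 \left(-5\right)}{309} = \frac{336}{20} + \frac{81 \left(-5\right)}{309} = 336 \cdot \frac{1}{20} - \frac{135}{103} = \frac{84}{5} - \frac{135}{103} = \frac{7977}{515}$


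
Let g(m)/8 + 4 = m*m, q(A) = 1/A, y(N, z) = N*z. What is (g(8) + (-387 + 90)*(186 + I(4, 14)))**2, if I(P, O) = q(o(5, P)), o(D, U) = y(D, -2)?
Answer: 299562466329/100 ≈ 2.9956e+9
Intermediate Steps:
o(D, U) = -2*D (o(D, U) = D*(-2) = -2*D)
q(A) = 1/A
I(P, O) = -1/10 (I(P, O) = 1/(-2*5) = 1/(-10) = -1/10)
g(m) = -32 + 8*m**2 (g(m) = -32 + 8*(m*m) = -32 + 8*m**2)
(g(8) + (-387 + 90)*(186 + I(4, 14)))**2 = ((-32 + 8*8**2) + (-387 + 90)*(186 - 1/10))**2 = ((-32 + 8*64) - 297*1859/10)**2 = ((-32 + 512) - 552123/10)**2 = (480 - 552123/10)**2 = (-547323/10)**2 = 299562466329/100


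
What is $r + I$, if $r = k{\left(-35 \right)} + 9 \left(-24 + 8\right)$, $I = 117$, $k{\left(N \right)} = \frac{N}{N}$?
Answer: $-26$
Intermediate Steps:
$k{\left(N \right)} = 1$
$r = -143$ ($r = 1 + 9 \left(-24 + 8\right) = 1 + 9 \left(-16\right) = 1 - 144 = -143$)
$r + I = -143 + 117 = -26$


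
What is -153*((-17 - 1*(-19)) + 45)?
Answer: -7191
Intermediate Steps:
-153*((-17 - 1*(-19)) + 45) = -153*((-17 + 19) + 45) = -153*(2 + 45) = -153*47 = -7191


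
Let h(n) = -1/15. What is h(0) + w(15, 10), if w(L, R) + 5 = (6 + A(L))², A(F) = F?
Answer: 6539/15 ≈ 435.93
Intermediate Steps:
h(n) = -1/15 (h(n) = -1*1/15 = -1/15)
w(L, R) = -5 + (6 + L)²
h(0) + w(15, 10) = -1/15 + (-5 + (6 + 15)²) = -1/15 + (-5 + 21²) = -1/15 + (-5 + 441) = -1/15 + 436 = 6539/15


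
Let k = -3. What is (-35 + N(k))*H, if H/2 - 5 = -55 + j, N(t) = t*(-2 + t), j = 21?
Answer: 1160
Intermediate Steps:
H = -58 (H = 10 + 2*(-55 + 21) = 10 + 2*(-34) = 10 - 68 = -58)
(-35 + N(k))*H = (-35 - 3*(-2 - 3))*(-58) = (-35 - 3*(-5))*(-58) = (-35 + 15)*(-58) = -20*(-58) = 1160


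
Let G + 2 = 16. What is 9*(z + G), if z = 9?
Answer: 207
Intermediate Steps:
G = 14 (G = -2 + 16 = 14)
9*(z + G) = 9*(9 + 14) = 9*23 = 207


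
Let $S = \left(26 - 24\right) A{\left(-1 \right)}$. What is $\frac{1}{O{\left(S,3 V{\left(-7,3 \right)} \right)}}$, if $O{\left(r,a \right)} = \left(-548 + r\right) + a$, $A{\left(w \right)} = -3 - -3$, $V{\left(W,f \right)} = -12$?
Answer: $- \frac{1}{584} \approx -0.0017123$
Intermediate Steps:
$A{\left(w \right)} = 0$ ($A{\left(w \right)} = -3 + 3 = 0$)
$S = 0$ ($S = \left(26 - 24\right) 0 = 2 \cdot 0 = 0$)
$O{\left(r,a \right)} = -548 + a + r$
$\frac{1}{O{\left(S,3 V{\left(-7,3 \right)} \right)}} = \frac{1}{-548 + 3 \left(-12\right) + 0} = \frac{1}{-548 - 36 + 0} = \frac{1}{-584} = - \frac{1}{584}$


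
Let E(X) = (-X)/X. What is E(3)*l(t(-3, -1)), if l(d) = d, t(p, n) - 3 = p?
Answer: 0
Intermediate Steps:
t(p, n) = 3 + p
E(X) = -1
E(3)*l(t(-3, -1)) = -(3 - 3) = -1*0 = 0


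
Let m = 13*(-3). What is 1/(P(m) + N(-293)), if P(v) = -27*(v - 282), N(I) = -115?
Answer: 1/8552 ≈ 0.00011693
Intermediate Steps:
m = -39
P(v) = 7614 - 27*v (P(v) = -27*(-282 + v) = 7614 - 27*v)
1/(P(m) + N(-293)) = 1/((7614 - 27*(-39)) - 115) = 1/((7614 + 1053) - 115) = 1/(8667 - 115) = 1/8552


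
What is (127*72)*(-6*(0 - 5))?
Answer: 274320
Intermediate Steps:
(127*72)*(-6*(0 - 5)) = 9144*(-6*(-5)) = 9144*30 = 274320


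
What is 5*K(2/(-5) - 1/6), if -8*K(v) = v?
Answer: 17/48 ≈ 0.35417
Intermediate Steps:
K(v) = -v/8
5*K(2/(-5) - 1/6) = 5*(-(2/(-5) - 1/6)/8) = 5*(-(2*(-1/5) - 1*1/6)/8) = 5*(-(-2/5 - 1/6)/8) = 5*(-1/8*(-17/30)) = 5*(17/240) = 17/48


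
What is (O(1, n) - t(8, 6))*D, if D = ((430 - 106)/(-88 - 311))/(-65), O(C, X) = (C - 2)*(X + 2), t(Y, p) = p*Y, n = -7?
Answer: -4644/8645 ≈ -0.53719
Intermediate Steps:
t(Y, p) = Y*p
O(C, X) = (-2 + C)*(2 + X)
D = 108/8645 (D = (324/(-399))*(-1/65) = (324*(-1/399))*(-1/65) = -108/133*(-1/65) = 108/8645 ≈ 0.012493)
(O(1, n) - t(8, 6))*D = ((-4 - 2*(-7) + 2*1 + 1*(-7)) - 8*6)*(108/8645) = ((-4 + 14 + 2 - 7) - 1*48)*(108/8645) = (5 - 48)*(108/8645) = -43*108/8645 = -4644/8645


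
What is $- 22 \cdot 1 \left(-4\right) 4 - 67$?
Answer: $285$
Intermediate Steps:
$- 22 \cdot 1 \left(-4\right) 4 - 67 = - 22 \left(\left(-4\right) 4\right) - 67 = \left(-22\right) \left(-16\right) - 67 = 352 - 67 = 285$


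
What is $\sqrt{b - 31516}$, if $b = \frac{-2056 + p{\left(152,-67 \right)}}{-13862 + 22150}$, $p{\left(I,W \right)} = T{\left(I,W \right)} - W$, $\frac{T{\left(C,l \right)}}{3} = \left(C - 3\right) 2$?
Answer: $\frac{i \sqrt{135304554154}}{2072} \approx 177.53 i$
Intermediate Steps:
$T{\left(C,l \right)} = -18 + 6 C$ ($T{\left(C,l \right)} = 3 \left(C - 3\right) 2 = 3 \left(-3 + C\right) 2 = 3 \left(-6 + 2 C\right) = -18 + 6 C$)
$p{\left(I,W \right)} = -18 - W + 6 I$ ($p{\left(I,W \right)} = \left(-18 + 6 I\right) - W = -18 - W + 6 I$)
$b = - \frac{1095}{8288}$ ($b = \frac{-2056 - -961}{-13862 + 22150} = \frac{-2056 + \left(-18 + 67 + 912\right)}{8288} = \left(-2056 + 961\right) \frac{1}{8288} = \left(-1095\right) \frac{1}{8288} = - \frac{1095}{8288} \approx -0.13212$)
$\sqrt{b - 31516} = \sqrt{- \frac{1095}{8288} - 31516} = \sqrt{- \frac{261205703}{8288}} = \frac{i \sqrt{135304554154}}{2072}$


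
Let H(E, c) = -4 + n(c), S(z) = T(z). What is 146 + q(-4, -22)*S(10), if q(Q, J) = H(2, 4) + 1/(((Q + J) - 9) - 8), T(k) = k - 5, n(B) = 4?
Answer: 6273/43 ≈ 145.88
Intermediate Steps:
T(k) = -5 + k
S(z) = -5 + z
H(E, c) = 0 (H(E, c) = -4 + 4 = 0)
q(Q, J) = 1/(-17 + J + Q) (q(Q, J) = 0 + 1/(((Q + J) - 9) - 8) = 0 + 1/(((J + Q) - 9) - 8) = 0 + 1/((-9 + J + Q) - 8) = 0 + 1/(-17 + J + Q) = 1/(-17 + J + Q))
146 + q(-4, -22)*S(10) = 146 + (-5 + 10)/(-17 - 22 - 4) = 146 + 5/(-43) = 146 - 1/43*5 = 146 - 5/43 = 6273/43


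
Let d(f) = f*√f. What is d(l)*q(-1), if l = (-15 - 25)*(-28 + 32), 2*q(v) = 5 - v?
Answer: -1920*I*√10 ≈ -6071.6*I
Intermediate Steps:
q(v) = 5/2 - v/2 (q(v) = (5 - v)/2 = 5/2 - v/2)
l = -160 (l = -40*4 = -160)
d(f) = f^(3/2)
d(l)*q(-1) = (-160)^(3/2)*(5/2 - ½*(-1)) = (-640*I*√10)*(5/2 + ½) = -640*I*√10*3 = -1920*I*√10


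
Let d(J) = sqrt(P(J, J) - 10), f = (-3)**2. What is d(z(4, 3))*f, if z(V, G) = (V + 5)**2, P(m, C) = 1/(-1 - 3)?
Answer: 9*I*sqrt(41)/2 ≈ 28.814*I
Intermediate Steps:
P(m, C) = -1/4 (P(m, C) = 1/(-4) = -1/4)
f = 9
z(V, G) = (5 + V)**2
d(J) = I*sqrt(41)/2 (d(J) = sqrt(-1/4 - 10) = sqrt(-41/4) = I*sqrt(41)/2)
d(z(4, 3))*f = (I*sqrt(41)/2)*9 = 9*I*sqrt(41)/2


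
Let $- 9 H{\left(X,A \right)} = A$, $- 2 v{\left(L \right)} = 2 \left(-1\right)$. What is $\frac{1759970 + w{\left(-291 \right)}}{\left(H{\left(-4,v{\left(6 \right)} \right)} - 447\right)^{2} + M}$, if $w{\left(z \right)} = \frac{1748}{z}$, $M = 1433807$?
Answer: $\frac{13828037094}{12836101471} \approx 1.0773$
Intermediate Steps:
$v{\left(L \right)} = 1$ ($v{\left(L \right)} = - \frac{2 \left(-1\right)}{2} = \left(- \frac{1}{2}\right) \left(-2\right) = 1$)
$H{\left(X,A \right)} = - \frac{A}{9}$
$\frac{1759970 + w{\left(-291 \right)}}{\left(H{\left(-4,v{\left(6 \right)} \right)} - 447\right)^{2} + M} = \frac{1759970 + \frac{1748}{-291}}{\left(\left(- \frac{1}{9}\right) 1 - 447\right)^{2} + 1433807} = \frac{1759970 + 1748 \left(- \frac{1}{291}\right)}{\left(- \frac{1}{9} - 447\right)^{2} + 1433807} = \frac{1759970 - \frac{1748}{291}}{\left(- \frac{4024}{9}\right)^{2} + 1433807} = \frac{512149522}{291 \left(\frac{16192576}{81} + 1433807\right)} = \frac{512149522}{291 \cdot \frac{132330943}{81}} = \frac{512149522}{291} \cdot \frac{81}{132330943} = \frac{13828037094}{12836101471}$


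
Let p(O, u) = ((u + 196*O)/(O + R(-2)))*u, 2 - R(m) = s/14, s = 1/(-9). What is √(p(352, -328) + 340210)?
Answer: √550306214713090/44605 ≈ 525.92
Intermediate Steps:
s = -⅑ ≈ -0.11111
R(m) = 253/126 (R(m) = 2 - (-1)/(9*14) = 2 - 1*(-1/126) = 2 + 1/126 = 253/126)
p(O, u) = u*(u + 196*O)/(253/126 + O) (p(O, u) = ((u + 196*O)/(O + 253/126))*u = ((u + 196*O)/(253/126 + O))*u = u*(u + 196*O)/(253/126 + O))
√(p(352, -328) + 340210) = √(126*(-328)*(-328 + 196*352)/(253 + 126*352) + 340210) = √(126*(-328)*(-328 + 68992)/(253 + 44352) + 340210) = √(126*(-328)*68664/44605 + 340210) = √(126*(-328)*(1/44605)*68664 + 340210) = √(-2837745792/44605 + 340210) = √(12337321258/44605) = √550306214713090/44605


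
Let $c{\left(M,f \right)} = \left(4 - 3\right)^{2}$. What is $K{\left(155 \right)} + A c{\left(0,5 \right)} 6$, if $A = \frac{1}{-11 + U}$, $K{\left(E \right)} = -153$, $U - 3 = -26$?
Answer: $- \frac{2604}{17} \approx -153.18$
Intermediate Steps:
$c{\left(M,f \right)} = 1$ ($c{\left(M,f \right)} = 1^{2} = 1$)
$U = -23$ ($U = 3 - 26 = -23$)
$A = - \frac{1}{34}$ ($A = \frac{1}{-11 - 23} = \frac{1}{-34} = - \frac{1}{34} \approx -0.029412$)
$K{\left(155 \right)} + A c{\left(0,5 \right)} 6 = -153 + \left(- \frac{1}{34}\right) 1 \cdot 6 = -153 - \frac{3}{17} = - \frac{2604}{17}$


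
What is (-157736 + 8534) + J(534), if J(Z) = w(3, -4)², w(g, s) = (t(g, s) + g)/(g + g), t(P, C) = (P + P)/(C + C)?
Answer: -9548919/64 ≈ -1.4920e+5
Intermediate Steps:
t(P, C) = P/C (t(P, C) = (2*P)/((2*C)) = (2*P)*(1/(2*C)) = P/C)
w(g, s) = (g + g/s)/(2*g) (w(g, s) = (g/s + g)/(g + g) = (g + g/s)/((2*g)) = (g + g/s)*(1/(2*g)) = (g + g/s)/(2*g))
J(Z) = 9/64 (J(Z) = ((½)*(1 - 4)/(-4))² = ((½)*(-¼)*(-3))² = (3/8)² = 9/64)
(-157736 + 8534) + J(534) = (-157736 + 8534) + 9/64 = -149202 + 9/64 = -9548919/64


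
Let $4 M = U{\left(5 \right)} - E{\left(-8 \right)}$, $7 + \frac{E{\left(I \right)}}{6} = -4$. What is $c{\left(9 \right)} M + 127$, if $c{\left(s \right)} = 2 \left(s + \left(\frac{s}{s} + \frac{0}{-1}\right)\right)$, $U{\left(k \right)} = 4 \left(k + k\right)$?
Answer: $657$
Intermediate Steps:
$E{\left(I \right)} = -66$ ($E{\left(I \right)} = -42 + 6 \left(-4\right) = -42 - 24 = -66$)
$U{\left(k \right)} = 8 k$ ($U{\left(k \right)} = 4 \cdot 2 k = 8 k$)
$M = \frac{53}{2}$ ($M = \frac{8 \cdot 5 - -66}{4} = \frac{40 + 66}{4} = \frac{1}{4} \cdot 106 = \frac{53}{2} \approx 26.5$)
$c{\left(s \right)} = 2 + 2 s$ ($c{\left(s \right)} = 2 \left(s + \left(1 + 0 \left(-1\right)\right)\right) = 2 \left(s + \left(1 + 0\right)\right) = 2 \left(s + 1\right) = 2 \left(1 + s\right) = 2 + 2 s$)
$c{\left(9 \right)} M + 127 = \left(2 + 2 \cdot 9\right) \frac{53}{2} + 127 = \left(2 + 18\right) \frac{53}{2} + 127 = 20 \cdot \frac{53}{2} + 127 = 530 + 127 = 657$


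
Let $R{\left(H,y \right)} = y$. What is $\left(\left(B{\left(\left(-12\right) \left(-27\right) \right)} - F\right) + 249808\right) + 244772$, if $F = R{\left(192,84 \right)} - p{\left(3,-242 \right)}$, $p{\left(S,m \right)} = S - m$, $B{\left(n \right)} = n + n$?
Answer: $495389$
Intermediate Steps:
$B{\left(n \right)} = 2 n$
$F = -161$ ($F = 84 - \left(3 - -242\right) = 84 - \left(3 + 242\right) = 84 - 245 = -161$)
$\left(\left(B{\left(\left(-12\right) \left(-27\right) \right)} - F\right) + 249808\right) + 244772 = \left(\left(2 \left(\left(-12\right) \left(-27\right)\right) - -161\right) + 249808\right) + 244772 = \left(\left(2 \cdot 324 + 161\right) + 249808\right) + 244772 = \left(\left(648 + 161\right) + 249808\right) + 244772 = \left(809 + 249808\right) + 244772 = 250617 + 244772 = 495389$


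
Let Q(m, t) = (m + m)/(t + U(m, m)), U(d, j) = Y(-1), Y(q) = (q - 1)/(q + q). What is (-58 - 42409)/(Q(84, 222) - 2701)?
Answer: 9470141/602155 ≈ 15.727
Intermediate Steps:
Y(q) = (-1 + q)/(2*q) (Y(q) = (-1 + q)/((2*q)) = (-1 + q)*(1/(2*q)) = (-1 + q)/(2*q))
U(d, j) = 1 (U(d, j) = (1/2)*(-1 - 1)/(-1) = (1/2)*(-1)*(-2) = 1)
Q(m, t) = 2*m/(1 + t) (Q(m, t) = (m + m)/(t + 1) = (2*m)/(1 + t) = 2*m/(1 + t))
(-58 - 42409)/(Q(84, 222) - 2701) = (-58 - 42409)/(2*84/(1 + 222) - 2701) = -42467/(2*84/223 - 2701) = -42467/(2*84*(1/223) - 2701) = -42467/(168/223 - 2701) = -42467/(-602155/223) = -42467*(-223/602155) = 9470141/602155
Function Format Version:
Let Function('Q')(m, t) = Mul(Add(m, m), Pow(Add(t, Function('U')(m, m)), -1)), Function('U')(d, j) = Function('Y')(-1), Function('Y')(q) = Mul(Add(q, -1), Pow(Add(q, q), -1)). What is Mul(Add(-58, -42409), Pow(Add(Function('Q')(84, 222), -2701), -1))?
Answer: Rational(9470141, 602155) ≈ 15.727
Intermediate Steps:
Function('Y')(q) = Mul(Rational(1, 2), Pow(q, -1), Add(-1, q)) (Function('Y')(q) = Mul(Add(-1, q), Pow(Mul(2, q), -1)) = Mul(Add(-1, q), Mul(Rational(1, 2), Pow(q, -1))) = Mul(Rational(1, 2), Pow(q, -1), Add(-1, q)))
Function('U')(d, j) = 1 (Function('U')(d, j) = Mul(Rational(1, 2), Pow(-1, -1), Add(-1, -1)) = Mul(Rational(1, 2), -1, -2) = 1)
Function('Q')(m, t) = Mul(2, m, Pow(Add(1, t), -1)) (Function('Q')(m, t) = Mul(Add(m, m), Pow(Add(t, 1), -1)) = Mul(Mul(2, m), Pow(Add(1, t), -1)) = Mul(2, m, Pow(Add(1, t), -1)))
Mul(Add(-58, -42409), Pow(Add(Function('Q')(84, 222), -2701), -1)) = Mul(Add(-58, -42409), Pow(Add(Mul(2, 84, Pow(Add(1, 222), -1)), -2701), -1)) = Mul(-42467, Pow(Add(Mul(2, 84, Pow(223, -1)), -2701), -1)) = Mul(-42467, Pow(Add(Mul(2, 84, Rational(1, 223)), -2701), -1)) = Mul(-42467, Pow(Add(Rational(168, 223), -2701), -1)) = Mul(-42467, Pow(Rational(-602155, 223), -1)) = Mul(-42467, Rational(-223, 602155)) = Rational(9470141, 602155)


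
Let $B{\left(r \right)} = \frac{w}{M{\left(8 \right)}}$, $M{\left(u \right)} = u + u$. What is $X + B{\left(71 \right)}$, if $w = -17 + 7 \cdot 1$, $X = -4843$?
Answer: $- \frac{38749}{8} \approx -4843.6$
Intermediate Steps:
$M{\left(u \right)} = 2 u$
$w = -10$ ($w = -17 + 7 = -10$)
$B{\left(r \right)} = - \frac{5}{8}$ ($B{\left(r \right)} = - \frac{10}{2 \cdot 8} = - \frac{10}{16} = \left(-10\right) \frac{1}{16} = - \frac{5}{8}$)
$X + B{\left(71 \right)} = -4843 - \frac{5}{8} = - \frac{38749}{8}$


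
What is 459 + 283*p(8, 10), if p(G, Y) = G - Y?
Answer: -107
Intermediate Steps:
459 + 283*p(8, 10) = 459 + 283*(8 - 1*10) = 459 + 283*(8 - 10) = 459 + 283*(-2) = 459 - 566 = -107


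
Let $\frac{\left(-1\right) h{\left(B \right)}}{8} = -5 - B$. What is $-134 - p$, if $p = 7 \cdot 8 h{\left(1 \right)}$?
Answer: $-2822$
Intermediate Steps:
$h{\left(B \right)} = 40 + 8 B$ ($h{\left(B \right)} = - 8 \left(-5 - B\right) = 40 + 8 B$)
$p = 2688$ ($p = 7 \cdot 8 \left(40 + 8 \cdot 1\right) = 56 \left(40 + 8\right) = 56 \cdot 48 = 2688$)
$-134 - p = -134 - 2688 = -2822$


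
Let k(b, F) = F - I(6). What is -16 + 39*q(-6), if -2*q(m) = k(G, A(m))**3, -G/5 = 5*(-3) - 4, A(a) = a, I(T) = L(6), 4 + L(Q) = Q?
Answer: 9968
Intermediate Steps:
L(Q) = -4 + Q
I(T) = 2 (I(T) = -4 + 6 = 2)
G = 95 (G = -5*(5*(-3) - 4) = -5*(-15 - 4) = -5*(-19) = 95)
k(b, F) = -2 + F (k(b, F) = F - 1*2 = F - 2 = -2 + F)
q(m) = -(-2 + m)**3/2
-16 + 39*q(-6) = -16 + 39*(-(-2 - 6)**3/2) = -16 + 39*(-1/2*(-8)**3) = -16 + 39*(-1/2*(-512)) = -16 + 39*256 = -16 + 9984 = 9968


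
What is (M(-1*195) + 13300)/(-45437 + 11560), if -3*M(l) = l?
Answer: -13365/33877 ≈ -0.39452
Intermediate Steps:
M(l) = -l/3
(M(-1*195) + 13300)/(-45437 + 11560) = (-(-1)*195/3 + 13300)/(-45437 + 11560) = (-1/3*(-195) + 13300)/(-33877) = (65 + 13300)*(-1/33877) = 13365*(-1/33877) = -13365/33877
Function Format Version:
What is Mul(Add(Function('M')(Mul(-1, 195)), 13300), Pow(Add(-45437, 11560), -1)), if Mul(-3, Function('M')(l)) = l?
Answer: Rational(-13365, 33877) ≈ -0.39452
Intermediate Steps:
Function('M')(l) = Mul(Rational(-1, 3), l)
Mul(Add(Function('M')(Mul(-1, 195)), 13300), Pow(Add(-45437, 11560), -1)) = Mul(Add(Mul(Rational(-1, 3), Mul(-1, 195)), 13300), Pow(Add(-45437, 11560), -1)) = Mul(Add(Mul(Rational(-1, 3), -195), 13300), Pow(-33877, -1)) = Mul(Add(65, 13300), Rational(-1, 33877)) = Mul(13365, Rational(-1, 33877)) = Rational(-13365, 33877)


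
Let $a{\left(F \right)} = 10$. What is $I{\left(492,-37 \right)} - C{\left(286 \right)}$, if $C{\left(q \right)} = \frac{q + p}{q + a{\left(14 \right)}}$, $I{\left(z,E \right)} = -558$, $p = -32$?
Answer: $- \frac{82711}{148} \approx -558.86$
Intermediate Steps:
$C{\left(q \right)} = \frac{-32 + q}{10 + q}$ ($C{\left(q \right)} = \frac{q - 32}{q + 10} = \frac{-32 + q}{10 + q}$)
$I{\left(492,-37 \right)} - C{\left(286 \right)} = -558 - \frac{-32 + 286}{10 + 286} = -558 - \frac{1}{296} \cdot 254 = -558 - \frac{127}{148} = - \frac{82711}{148}$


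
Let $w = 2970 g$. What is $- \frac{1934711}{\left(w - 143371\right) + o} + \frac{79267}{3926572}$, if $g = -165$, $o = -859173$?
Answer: $\frac{3857547744645}{2930388903884} \approx 1.3164$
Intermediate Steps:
$w = -490050$ ($w = 2970 \left(-165\right) = -490050$)
$- \frac{1934711}{\left(w - 143371\right) + o} + \frac{79267}{3926572} = - \frac{1934711}{\left(-490050 - 143371\right) - 859173} + \frac{79267}{3926572} = - \frac{1934711}{-633421 - 859173} + 79267 \cdot \frac{1}{3926572} = - \frac{1934711}{-1492594} + \frac{79267}{3926572} = \left(-1934711\right) \left(- \frac{1}{1492594}\right) + \frac{79267}{3926572} = \frac{1934711}{1492594} + \frac{79267}{3926572} = \frac{3857547744645}{2930388903884}$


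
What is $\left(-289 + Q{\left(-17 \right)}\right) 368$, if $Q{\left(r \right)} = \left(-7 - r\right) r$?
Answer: $-168912$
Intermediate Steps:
$Q{\left(r \right)} = r \left(-7 - r\right)$
$\left(-289 + Q{\left(-17 \right)}\right) 368 = \left(-289 - - 17 \left(7 - 17\right)\right) 368 = \left(-289 - \left(-17\right) \left(-10\right)\right) 368 = \left(-289 - 170\right) 368 = \left(-459\right) 368 = -168912$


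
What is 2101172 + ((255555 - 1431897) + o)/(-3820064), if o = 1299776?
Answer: 4013305695787/1910032 ≈ 2.1012e+6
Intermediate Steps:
2101172 + ((255555 - 1431897) + o)/(-3820064) = 2101172 + ((255555 - 1431897) + 1299776)/(-3820064) = 2101172 + (-1176342 + 1299776)*(-1/3820064) = 2101172 + 123434*(-1/3820064) = 2101172 - 61717/1910032 = 4013305695787/1910032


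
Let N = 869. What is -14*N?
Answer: -12166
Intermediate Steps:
-14*N = -14*869 = -12166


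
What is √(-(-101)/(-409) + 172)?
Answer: √28731023/409 ≈ 13.105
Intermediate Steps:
√(-(-101)/(-409) + 172) = √(-(-101)*(-1)/409 + 172) = √(-1*101/409 + 172) = √(-101/409 + 172) = √(70247/409) = √28731023/409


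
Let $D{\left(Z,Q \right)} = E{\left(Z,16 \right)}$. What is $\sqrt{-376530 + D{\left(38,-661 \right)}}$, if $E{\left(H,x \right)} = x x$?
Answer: $i \sqrt{376274} \approx 613.41 i$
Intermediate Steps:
$E{\left(H,x \right)} = x^{2}$
$D{\left(Z,Q \right)} = 256$ ($D{\left(Z,Q \right)} = 16^{2} = 256$)
$\sqrt{-376530 + D{\left(38,-661 \right)}} = \sqrt{-376530 + 256} = \sqrt{-376274} = i \sqrt{376274}$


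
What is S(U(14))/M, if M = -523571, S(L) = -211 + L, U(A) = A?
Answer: 197/523571 ≈ 0.00037626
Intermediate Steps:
S(U(14))/M = (-211 + 14)/(-523571) = -197*(-1/523571) = 197/523571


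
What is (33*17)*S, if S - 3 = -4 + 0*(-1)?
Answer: -561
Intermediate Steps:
S = -1 (S = 3 + (-4 + 0*(-1)) = 3 + (-4 + 0) = 3 - 4 = -1)
(33*17)*S = (33*17)*(-1) = 561*(-1) = -561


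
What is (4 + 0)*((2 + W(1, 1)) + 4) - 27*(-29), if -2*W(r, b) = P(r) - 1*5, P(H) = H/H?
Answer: 815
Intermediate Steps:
P(H) = 1
W(r, b) = 2 (W(r, b) = -(1 - 1*5)/2 = -(1 - 5)/2 = -1/2*(-4) = 2)
(4 + 0)*((2 + W(1, 1)) + 4) - 27*(-29) = (4 + 0)*((2 + 2) + 4) - 27*(-29) = 4*(4 + 4) + 783 = 4*8 + 783 = 32 + 783 = 815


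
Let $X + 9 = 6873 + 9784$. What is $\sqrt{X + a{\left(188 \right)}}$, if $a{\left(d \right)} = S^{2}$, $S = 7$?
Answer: $\sqrt{16697} \approx 129.22$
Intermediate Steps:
$X = 16648$ ($X = -9 + \left(6873 + 9784\right) = -9 + 16657 = 16648$)
$a{\left(d \right)} = 49$ ($a{\left(d \right)} = 7^{2} = 49$)
$\sqrt{X + a{\left(188 \right)}} = \sqrt{16648 + 49} = \sqrt{16697}$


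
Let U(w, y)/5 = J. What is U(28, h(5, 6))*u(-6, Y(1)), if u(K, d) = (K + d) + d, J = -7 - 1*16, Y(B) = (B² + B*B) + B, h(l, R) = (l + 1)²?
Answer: 0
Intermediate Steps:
h(l, R) = (1 + l)²
Y(B) = B + 2*B² (Y(B) = (B² + B²) + B = 2*B² + B = B + 2*B²)
J = -23 (J = -7 - 16 = -23)
u(K, d) = K + 2*d
U(w, y) = -115 (U(w, y) = 5*(-23) = -115)
U(28, h(5, 6))*u(-6, Y(1)) = -115*(-6 + 2*(1*(1 + 2*1))) = -115*(-6 + 2*(1*(1 + 2))) = -115*(-6 + 2*(1*3)) = -115*(-6 + 2*3) = -115*(-6 + 6) = -115*0 = 0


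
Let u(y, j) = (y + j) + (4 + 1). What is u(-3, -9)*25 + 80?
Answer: -95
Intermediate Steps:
u(y, j) = 5 + j + y (u(y, j) = (j + y) + 5 = 5 + j + y)
u(-3, -9)*25 + 80 = (5 - 9 - 3)*25 + 80 = -7*25 + 80 = -175 + 80 = -95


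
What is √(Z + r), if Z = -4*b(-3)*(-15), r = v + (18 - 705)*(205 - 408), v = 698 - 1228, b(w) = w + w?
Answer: √138571 ≈ 372.25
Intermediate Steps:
b(w) = 2*w
v = -530
r = 138931 (r = -530 + (18 - 705)*(205 - 408) = -530 - 687*(-203) = -530 + 139461 = 138931)
Z = -360 (Z = -8*(-3)*(-15) = -4*(-6)*(-15) = 24*(-15) = -360)
√(Z + r) = √(-360 + 138931) = √138571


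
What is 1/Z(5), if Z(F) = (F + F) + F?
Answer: 1/15 ≈ 0.066667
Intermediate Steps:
Z(F) = 3*F (Z(F) = 2*F + F = 3*F)
1/Z(5) = 1/(3*5) = 1/15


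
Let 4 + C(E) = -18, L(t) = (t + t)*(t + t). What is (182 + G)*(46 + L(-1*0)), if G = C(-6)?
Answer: 7360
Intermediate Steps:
L(t) = 4*t**2 (L(t) = (2*t)*(2*t) = 4*t**2)
C(E) = -22 (C(E) = -4 - 18 = -22)
G = -22
(182 + G)*(46 + L(-1*0)) = (182 - 22)*(46 + 4*(-1*0)**2) = 160*(46 + 4*0**2) = 160*(46 + 4*0) = 160*(46 + 0) = 160*46 = 7360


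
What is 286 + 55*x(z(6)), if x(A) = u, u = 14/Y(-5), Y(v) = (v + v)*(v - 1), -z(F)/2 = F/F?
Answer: 1793/6 ≈ 298.83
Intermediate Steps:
z(F) = -2 (z(F) = -2*F/F = -2*1 = -2)
Y(v) = 2*v*(-1 + v) (Y(v) = (2*v)*(-1 + v) = 2*v*(-1 + v))
u = 7/30 (u = 14/((2*(-5)*(-1 - 5))) = 14/((2*(-5)*(-6))) = 14/60 = 14*(1/60) = 7/30 ≈ 0.23333)
x(A) = 7/30
286 + 55*x(z(6)) = 286 + 55*(7/30) = 286 + 77/6 = 1793/6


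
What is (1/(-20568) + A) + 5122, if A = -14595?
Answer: -194840665/20568 ≈ -9473.0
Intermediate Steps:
(1/(-20568) + A) + 5122 = (1/(-20568) - 14595) + 5122 = (-1/20568 - 14595) + 5122 = -300189961/20568 + 5122 = -194840665/20568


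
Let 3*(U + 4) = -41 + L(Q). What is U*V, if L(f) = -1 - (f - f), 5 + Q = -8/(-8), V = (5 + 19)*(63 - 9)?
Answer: -23328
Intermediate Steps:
V = 1296 (V = 24*54 = 1296)
Q = -4 (Q = -5 - 8/(-8) = -5 - 8*(-⅛) = -5 + 1 = -4)
L(f) = -1 (L(f) = -1 - 1*0 = -1 + 0 = -1)
U = -18 (U = -4 + (-41 - 1)/3 = -4 + (⅓)*(-42) = -4 - 14 = -18)
U*V = -18*1296 = -23328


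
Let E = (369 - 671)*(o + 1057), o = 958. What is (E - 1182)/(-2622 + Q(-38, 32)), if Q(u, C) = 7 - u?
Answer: 609712/2577 ≈ 236.60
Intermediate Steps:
E = -608530 (E = (369 - 671)*(958 + 1057) = -302*2015 = -608530)
(E - 1182)/(-2622 + Q(-38, 32)) = (-608530 - 1182)/(-2622 + (7 - 1*(-38))) = -609712/(-2622 + (7 + 38)) = -609712/(-2622 + 45) = -609712/(-2577) = -609712*(-1/2577) = 609712/2577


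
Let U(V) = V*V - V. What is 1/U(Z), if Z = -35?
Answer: 1/1260 ≈ 0.00079365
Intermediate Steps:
U(V) = V**2 - V
1/U(Z) = 1/(-35*(-1 - 35)) = 1/(-35*(-36)) = 1/1260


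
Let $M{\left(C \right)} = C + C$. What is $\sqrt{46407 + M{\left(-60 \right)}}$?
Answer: $3 \sqrt{5143} \approx 215.14$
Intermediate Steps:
$M{\left(C \right)} = 2 C$
$\sqrt{46407 + M{\left(-60 \right)}} = \sqrt{46407 + 2 \left(-60\right)} = \sqrt{46407 - 120} = \sqrt{46287} = 3 \sqrt{5143}$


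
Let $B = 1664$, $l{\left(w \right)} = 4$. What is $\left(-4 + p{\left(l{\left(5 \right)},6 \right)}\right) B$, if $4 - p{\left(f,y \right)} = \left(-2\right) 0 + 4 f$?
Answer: $-26624$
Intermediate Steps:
$p{\left(f,y \right)} = 4 - 4 f$ ($p{\left(f,y \right)} = 4 - \left(\left(-2\right) 0 + 4 f\right) = 4 - \left(0 + 4 f\right) = 4 - 4 f$)
$\left(-4 + p{\left(l{\left(5 \right)},6 \right)}\right) B = \left(-4 + \left(4 - 16\right)\right) 1664 = \left(-4 - 12\right) 1664 = \left(-16\right) 1664 = -26624$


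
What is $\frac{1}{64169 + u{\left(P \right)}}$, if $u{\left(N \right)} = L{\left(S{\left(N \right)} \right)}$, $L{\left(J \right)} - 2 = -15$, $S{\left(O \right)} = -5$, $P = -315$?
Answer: $\frac{1}{64156} \approx 1.5587 \cdot 10^{-5}$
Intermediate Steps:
$L{\left(J \right)} = -13$ ($L{\left(J \right)} = 2 - 15 = -13$)
$u{\left(N \right)} = -13$
$\frac{1}{64169 + u{\left(P \right)}} = \frac{1}{64169 - 13} = \frac{1}{64156}$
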